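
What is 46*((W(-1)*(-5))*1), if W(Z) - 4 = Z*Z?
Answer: -1150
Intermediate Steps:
W(Z) = 4 + Z² (W(Z) = 4 + Z*Z = 4 + Z²)
46*((W(-1)*(-5))*1) = 46*(((4 + (-1)²)*(-5))*1) = 46*(((4 + 1)*(-5))*1) = 46*((5*(-5))*1) = 46*(-25*1) = 46*(-25) = -1150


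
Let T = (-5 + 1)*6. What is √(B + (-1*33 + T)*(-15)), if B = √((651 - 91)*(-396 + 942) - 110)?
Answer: √(855 + 5*√12226) ≈ 37.521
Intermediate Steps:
B = 5*√12226 (B = √(560*546 - 110) = √(305760 - 110) = √305650 = 5*√12226 ≈ 552.86)
T = -24 (T = -4*6 = -24)
√(B + (-1*33 + T)*(-15)) = √(5*√12226 + (-1*33 - 24)*(-15)) = √(5*√12226 + (-33 - 24)*(-15)) = √(5*√12226 - 57*(-15)) = √(5*√12226 + 855) = √(855 + 5*√12226)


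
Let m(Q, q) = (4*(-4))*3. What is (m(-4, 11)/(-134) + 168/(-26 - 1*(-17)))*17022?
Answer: -20880320/67 ≈ -3.1165e+5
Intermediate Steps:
m(Q, q) = -48 (m(Q, q) = -16*3 = -48)
(m(-4, 11)/(-134) + 168/(-26 - 1*(-17)))*17022 = (-48/(-134) + 168/(-26 - 1*(-17)))*17022 = (-48*(-1/134) + 168/(-26 + 17))*17022 = (24/67 + 168/(-9))*17022 = (24/67 + 168*(-⅑))*17022 = (24/67 - 56/3)*17022 = -3680/201*17022 = -20880320/67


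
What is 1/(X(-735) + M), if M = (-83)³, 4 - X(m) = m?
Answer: -1/571048 ≈ -1.7512e-6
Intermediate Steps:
X(m) = 4 - m
M = -571787
1/(X(-735) + M) = 1/((4 - 1*(-735)) - 571787) = 1/((4 + 735) - 571787) = 1/(739 - 571787) = 1/(-571048) = -1/571048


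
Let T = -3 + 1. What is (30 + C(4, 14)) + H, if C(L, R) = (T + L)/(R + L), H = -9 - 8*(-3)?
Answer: 406/9 ≈ 45.111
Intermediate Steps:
H = 15 (H = -9 + 24 = 15)
T = -2
C(L, R) = (-2 + L)/(L + R) (C(L, R) = (-2 + L)/(R + L) = (-2 + L)/(L + R))
(30 + C(4, 14)) + H = (30 + (-2 + 4)/(4 + 14)) + 15 = (30 + 2/18) + 15 = (30 + (1/18)*2) + 15 = (30 + ⅑) + 15 = 271/9 + 15 = 406/9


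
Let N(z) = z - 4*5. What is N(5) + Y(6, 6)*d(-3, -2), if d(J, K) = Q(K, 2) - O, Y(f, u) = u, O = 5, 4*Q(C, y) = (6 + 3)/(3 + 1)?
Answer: -333/8 ≈ -41.625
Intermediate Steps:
Q(C, y) = 9/16 (Q(C, y) = ((6 + 3)/(3 + 1))/4 = (9/4)/4 = (9*(1/4))/4 = (1/4)*(9/4) = 9/16)
d(J, K) = -71/16 (d(J, K) = 9/16 - 1*5 = 9/16 - 5 = -71/16)
N(z) = -20 + z (N(z) = z - 20 = -20 + z)
N(5) + Y(6, 6)*d(-3, -2) = (-20 + 5) + 6*(-71/16) = -15 - 213/8 = -333/8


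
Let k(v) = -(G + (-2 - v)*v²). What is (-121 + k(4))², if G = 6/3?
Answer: 729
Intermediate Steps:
G = 2 (G = 6*(⅓) = 2)
k(v) = -2 - v²*(-2 - v) (k(v) = -(2 + (-2 - v)*v²) = -(2 + v²*(-2 - v)) = -2 - v²*(-2 - v))
(-121 + k(4))² = (-121 + (-2 + 4³ + 2*4²))² = (-121 + (-2 + 64 + 2*16))² = (-121 + (-2 + 64 + 32))² = (-121 + 94)² = (-27)² = 729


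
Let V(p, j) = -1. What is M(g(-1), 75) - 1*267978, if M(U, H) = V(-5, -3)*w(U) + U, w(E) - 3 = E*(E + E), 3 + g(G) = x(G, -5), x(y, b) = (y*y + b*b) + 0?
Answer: -269016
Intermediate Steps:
x(y, b) = b² + y² (x(y, b) = (y² + b²) + 0 = (b² + y²) + 0 = b² + y²)
g(G) = 22 + G² (g(G) = -3 + ((-5)² + G²) = -3 + (25 + G²) = 22 + G²)
w(E) = 3 + 2*E² (w(E) = 3 + E*(E + E) = 3 + E*(2*E) = 3 + 2*E²)
M(U, H) = -3 + U - 2*U² (M(U, H) = -(3 + 2*U²) + U = (-3 - 2*U²) + U = -3 + U - 2*U²)
M(g(-1), 75) - 1*267978 = (-3 + (22 + (-1)²) - 2*(22 + (-1)²)²) - 1*267978 = (-3 + (22 + 1) - 2*(22 + 1)²) - 267978 = (-3 + 23 - 2*23²) - 267978 = (-3 + 23 - 2*529) - 267978 = (-3 + 23 - 1058) - 267978 = -1038 - 267978 = -269016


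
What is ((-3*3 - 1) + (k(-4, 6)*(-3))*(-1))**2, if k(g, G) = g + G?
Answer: 16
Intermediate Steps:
k(g, G) = G + g
((-3*3 - 1) + (k(-4, 6)*(-3))*(-1))**2 = ((-3*3 - 1) + ((6 - 4)*(-3))*(-1))**2 = ((-9 - 1) + (2*(-3))*(-1))**2 = (-10 - 6*(-1))**2 = (-10 + 6)**2 = (-4)**2 = 16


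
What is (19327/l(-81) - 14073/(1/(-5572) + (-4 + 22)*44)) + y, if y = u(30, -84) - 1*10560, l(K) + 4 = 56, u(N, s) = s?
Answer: -2361342346015/229477196 ≈ -10290.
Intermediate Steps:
l(K) = 52 (l(K) = -4 + 56 = 52)
y = -10644 (y = -84 - 1*10560 = -84 - 10560 = -10644)
(19327/l(-81) - 14073/(1/(-5572) + (-4 + 22)*44)) + y = (19327/52 - 14073/(1/(-5572) + (-4 + 22)*44)) - 10644 = (19327*(1/52) - 14073/(-1/5572 + 18*44)) - 10644 = (19327/52 - 14073/(-1/5572 + 792)) - 10644 = (19327/52 - 14073/4413023/5572) - 10644 = (19327/52 - 14073*5572/4413023) - 10644 = (19327/52 - 78414756/4413023) - 10644 = 81212928209/229477196 - 10644 = -2361342346015/229477196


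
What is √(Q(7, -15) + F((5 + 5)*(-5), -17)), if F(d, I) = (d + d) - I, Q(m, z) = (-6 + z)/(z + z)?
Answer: I*√8230/10 ≈ 9.0719*I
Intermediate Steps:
Q(m, z) = (-6 + z)/(2*z) (Q(m, z) = (-6 + z)/((2*z)) = (-6 + z)*(1/(2*z)) = (-6 + z)/(2*z))
F(d, I) = -I + 2*d (F(d, I) = 2*d - I = -I + 2*d)
√(Q(7, -15) + F((5 + 5)*(-5), -17)) = √((½)*(-6 - 15)/(-15) + (-1*(-17) + 2*((5 + 5)*(-5)))) = √((½)*(-1/15)*(-21) + (17 + 2*(10*(-5)))) = √(7/10 + (17 + 2*(-50))) = √(7/10 + (17 - 100)) = √(7/10 - 83) = √(-823/10) = I*√8230/10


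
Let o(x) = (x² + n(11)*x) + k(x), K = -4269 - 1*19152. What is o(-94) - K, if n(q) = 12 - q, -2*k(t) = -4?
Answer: 32165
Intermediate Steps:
k(t) = 2 (k(t) = -½*(-4) = 2)
K = -23421 (K = -4269 - 19152 = -23421)
o(x) = 2 + x + x² (o(x) = (x² + (12 - 1*11)*x) + 2 = (x² + (12 - 11)*x) + 2 = (x² + 1*x) + 2 = (x² + x) + 2 = (x + x²) + 2 = 2 + x + x²)
o(-94) - K = (2 - 94 + (-94)²) - 1*(-23421) = (2 - 94 + 8836) + 23421 = 8744 + 23421 = 32165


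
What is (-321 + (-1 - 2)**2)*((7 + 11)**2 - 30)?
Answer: -91728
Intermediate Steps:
(-321 + (-1 - 2)**2)*((7 + 11)**2 - 30) = (-321 + (-3)**2)*(18**2 - 30) = (-321 + 9)*(324 - 30) = -312*294 = -91728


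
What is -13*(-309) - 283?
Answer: 3734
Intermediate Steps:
-13*(-309) - 283 = 4017 - 283 = 3734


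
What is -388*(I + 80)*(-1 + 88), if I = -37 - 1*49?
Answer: 202536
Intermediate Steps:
I = -86 (I = -37 - 49 = -86)
-388*(I + 80)*(-1 + 88) = -388*(-86 + 80)*(-1 + 88) = -(-2328)*87 = -388*(-522) = 202536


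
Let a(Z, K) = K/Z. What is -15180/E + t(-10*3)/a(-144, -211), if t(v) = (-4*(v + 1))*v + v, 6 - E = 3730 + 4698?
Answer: -2126806350/888521 ≈ -2393.6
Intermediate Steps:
E = -8422 (E = 6 - (3730 + 4698) = 6 - 1*8428 = 6 - 8428 = -8422)
t(v) = v + v*(-4 - 4*v) (t(v) = (-4*(1 + v))*v + v = (-4 - 4*v)*v + v = v*(-4 - 4*v) + v = v + v*(-4 - 4*v))
-15180/E + t(-10*3)/a(-144, -211) = -15180/(-8422) + (-(-10*3)*(3 + 4*(-10*3)))/((-211/(-144))) = -15180*(-1/8422) + (-1*(-30)*(3 + 4*(-30)))/((-211*(-1/144))) = 7590/4211 + (-1*(-30)*(3 - 120))/(211/144) = 7590/4211 - 1*(-30)*(-117)*(144/211) = 7590/4211 - 3510*144/211 = 7590/4211 - 505440/211 = -2126806350/888521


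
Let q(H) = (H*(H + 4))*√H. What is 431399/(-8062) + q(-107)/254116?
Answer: -431399/8062 + 11021*I*√107/254116 ≈ -53.51 + 0.44862*I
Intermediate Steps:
q(H) = H^(3/2)*(4 + H) (q(H) = (H*(4 + H))*√H = H^(3/2)*(4 + H))
431399/(-8062) + q(-107)/254116 = 431399/(-8062) + ((-107)^(3/2)*(4 - 107))/254116 = 431399*(-1/8062) + (-107*I*√107*(-103))*(1/254116) = -431399/8062 + (11021*I*√107)*(1/254116) = -431399/8062 + 11021*I*√107/254116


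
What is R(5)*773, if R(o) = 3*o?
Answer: 11595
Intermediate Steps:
R(5)*773 = (3*5)*773 = 15*773 = 11595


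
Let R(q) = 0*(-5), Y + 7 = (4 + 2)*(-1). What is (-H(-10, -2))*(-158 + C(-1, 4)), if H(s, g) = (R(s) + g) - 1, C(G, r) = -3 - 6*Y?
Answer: -249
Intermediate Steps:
Y = -13 (Y = -7 + (4 + 2)*(-1) = -7 + 6*(-1) = -7 - 6 = -13)
R(q) = 0
C(G, r) = 75 (C(G, r) = -3 - 6*(-13) = -3 - 1*(-78) = -3 + 78 = 75)
H(s, g) = -1 + g (H(s, g) = (0 + g) - 1 = g - 1 = -1 + g)
(-H(-10, -2))*(-158 + C(-1, 4)) = (-(-1 - 2))*(-158 + 75) = -1*(-3)*(-83) = 3*(-83) = -249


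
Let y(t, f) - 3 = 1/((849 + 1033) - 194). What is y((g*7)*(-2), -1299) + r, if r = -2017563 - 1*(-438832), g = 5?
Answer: -2664892863/1688 ≈ -1.5787e+6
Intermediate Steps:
y(t, f) = 5065/1688 (y(t, f) = 3 + 1/((849 + 1033) - 194) = 3 + 1/(1882 - 194) = 3 + 1/1688 = 5065/1688)
r = -1578731 (r = -2017563 + 438832 = -1578731)
y((g*7)*(-2), -1299) + r = 5065/1688 - 1578731 = -2664892863/1688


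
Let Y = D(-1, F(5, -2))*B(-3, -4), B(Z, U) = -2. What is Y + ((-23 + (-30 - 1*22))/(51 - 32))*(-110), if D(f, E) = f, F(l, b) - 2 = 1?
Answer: 8288/19 ≈ 436.21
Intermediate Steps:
F(l, b) = 3 (F(l, b) = 2 + 1 = 3)
Y = 2 (Y = -1*(-2) = 2)
Y + ((-23 + (-30 - 1*22))/(51 - 32))*(-110) = 2 + ((-23 + (-30 - 1*22))/(51 - 32))*(-110) = 2 + ((-23 + (-30 - 22))/19)*(-110) = 2 + ((-23 - 52)*(1/19))*(-110) = 2 - 75*1/19*(-110) = 2 - 75/19*(-110) = 2 + 8250/19 = 8288/19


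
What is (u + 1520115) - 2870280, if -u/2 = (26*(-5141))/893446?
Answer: -603149625629/446723 ≈ -1.3502e+6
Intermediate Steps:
u = 133666/446723 (u = -2*26*(-5141)/893446 = -(-267332)/893446 = -2*(-66833/446723) = 133666/446723 ≈ 0.29921)
(u + 1520115) - 2870280 = (133666/446723 + 1520115) - 2870280 = 679070466811/446723 - 2870280 = -603149625629/446723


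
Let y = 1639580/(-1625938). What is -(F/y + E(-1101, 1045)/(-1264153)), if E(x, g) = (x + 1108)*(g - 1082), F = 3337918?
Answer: 1715217870717559658/518169993935 ≈ 3.3101e+6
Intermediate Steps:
y = -819790/812969 (y = 1639580*(-1/1625938) = -819790/812969 ≈ -1.0084)
E(x, g) = (-1082 + g)*(1108 + x) (E(x, g) = (1108 + x)*(-1082 + g) = (-1082 + g)*(1108 + x))
-(F/y + E(-1101, 1045)/(-1264153)) = -(3337918/(-819790/812969) + (-1198856 - 1082*(-1101) + 1108*1045 + 1045*(-1101))/(-1264153)) = -(3337918*(-812969/819790) + (-1198856 + 1191282 + 1157860 - 1150545)*(-1/1264153)) = -(-1356811929271/409895 - 259*(-1/1264153)) = -(-1356811929271/409895 + 259/1264153) = -1*(-1715217870717559658/518169993935) = 1715217870717559658/518169993935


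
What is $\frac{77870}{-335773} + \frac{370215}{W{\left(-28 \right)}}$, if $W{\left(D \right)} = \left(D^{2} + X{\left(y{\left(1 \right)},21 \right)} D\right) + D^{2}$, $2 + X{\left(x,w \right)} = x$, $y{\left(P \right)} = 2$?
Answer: $\frac{124186101035}{526492064} \approx 235.87$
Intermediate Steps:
$X{\left(x,w \right)} = -2 + x$
$W{\left(D \right)} = 2 D^{2}$ ($W{\left(D \right)} = \left(D^{2} + \left(-2 + 2\right) D\right) + D^{2} = \left(D^{2} + 0 D\right) + D^{2} = \left(D^{2} + 0\right) + D^{2} = D^{2} + D^{2} = 2 D^{2}$)
$\frac{77870}{-335773} + \frac{370215}{W{\left(-28 \right)}} = \frac{77870}{-335773} + \frac{370215}{2 \left(-28\right)^{2}} = 77870 \left(- \frac{1}{335773}\right) + \frac{370215}{2 \cdot 784} = - \frac{77870}{335773} + \frac{370215}{1568} = \frac{124186101035}{526492064}$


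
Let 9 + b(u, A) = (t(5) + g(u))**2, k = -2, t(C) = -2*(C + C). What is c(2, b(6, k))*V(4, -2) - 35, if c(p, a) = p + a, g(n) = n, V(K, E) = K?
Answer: 721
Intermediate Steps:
t(C) = -4*C
b(u, A) = -9 + (-20 + u)**2 (b(u, A) = -9 + (-4*5 + u)**2 = -9 + (-20 + u)**2)
c(p, a) = a + p
c(2, b(6, k))*V(4, -2) - 35 = ((-9 + (-20 + 6)**2) + 2)*4 - 35 = ((-9 + (-14)**2) + 2)*4 - 35 = ((-9 + 196) + 2)*4 - 35 = (187 + 2)*4 - 35 = 189*4 - 35 = 756 - 35 = 721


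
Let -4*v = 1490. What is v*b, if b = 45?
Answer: -33525/2 ≈ -16763.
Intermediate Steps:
v = -745/2 (v = -1/4*1490 = -745/2 ≈ -372.50)
v*b = -745/2*45 = -33525/2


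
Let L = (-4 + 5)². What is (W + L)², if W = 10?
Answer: 121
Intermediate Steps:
L = 1 (L = 1² = 1)
(W + L)² = (10 + 1)² = 11² = 121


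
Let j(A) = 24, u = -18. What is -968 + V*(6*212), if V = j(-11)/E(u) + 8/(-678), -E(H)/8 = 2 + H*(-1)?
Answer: -663202/565 ≈ -1173.8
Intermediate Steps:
E(H) = -16 + 8*H (E(H) = -8*(2 + H*(-1)) = -8*(2 - H) = -16 + 8*H)
V = -1097/6780 (V = 24/(-16 + 8*(-18)) + 8/(-678) = 24/(-16 - 144) + 8*(-1/678) = 24/(-160) - 4/339 = 24*(-1/160) - 4/339 = -3/20 - 4/339 = -1097/6780 ≈ -0.16180)
-968 + V*(6*212) = -968 - 1097*212/1130 = -968 - 1097/6780*1272 = -968 - 116282/565 = -663202/565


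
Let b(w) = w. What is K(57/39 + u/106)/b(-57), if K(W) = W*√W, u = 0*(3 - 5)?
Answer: -√247/507 ≈ -0.030998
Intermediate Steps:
u = 0 (u = 0*(-2) = 0)
K(W) = W^(3/2)
K(57/39 + u/106)/b(-57) = (57/39 + 0/106)^(3/2)/(-57) = (57*(1/39) + 0*(1/106))^(3/2)*(-1/57) = (19/13 + 0)^(3/2)*(-1/57) = (19/13)^(3/2)*(-1/57) = (19*√247/169)*(-1/57) = -√247/507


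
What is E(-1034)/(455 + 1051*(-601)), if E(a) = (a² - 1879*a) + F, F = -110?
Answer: -752983/157799 ≈ -4.7718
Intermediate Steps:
E(a) = -110 + a² - 1879*a (E(a) = (a² - 1879*a) - 110 = -110 + a² - 1879*a)
E(-1034)/(455 + 1051*(-601)) = (-110 + (-1034)² - 1879*(-1034))/(455 + 1051*(-601)) = (-110 + 1069156 + 1942886)/(455 - 631651) = 3011932/(-631196) = 3011932*(-1/631196) = -752983/157799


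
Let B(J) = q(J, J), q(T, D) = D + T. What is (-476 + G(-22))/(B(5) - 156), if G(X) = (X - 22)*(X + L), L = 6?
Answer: -114/73 ≈ -1.5616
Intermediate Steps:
B(J) = 2*J (B(J) = J + J = 2*J)
G(X) = (-22 + X)*(6 + X) (G(X) = (X - 22)*(X + 6) = (-22 + X)*(6 + X))
(-476 + G(-22))/(B(5) - 156) = (-476 + (-132 + (-22)² - 16*(-22)))/(2*5 - 156) = (-476 + (-132 + 484 + 352))/(10 - 156) = (-476 + 704)/(-146) = 228*(-1/146) = -114/73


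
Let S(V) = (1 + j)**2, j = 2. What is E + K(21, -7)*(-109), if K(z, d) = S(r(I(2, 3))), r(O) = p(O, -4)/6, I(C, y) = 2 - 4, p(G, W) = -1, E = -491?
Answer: -1472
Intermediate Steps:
I(C, y) = -2
r(O) = -1/6
S(V) = 9 (S(V) = (1 + 2)**2 = 3**2 = 9)
K(z, d) = 9
E + K(21, -7)*(-109) = -491 + 9*(-109) = -491 - 981 = -1472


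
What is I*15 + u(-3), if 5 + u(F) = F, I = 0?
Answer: -8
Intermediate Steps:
u(F) = -5 + F
I*15 + u(-3) = 0*15 + (-5 - 3) = 0 - 8 = -8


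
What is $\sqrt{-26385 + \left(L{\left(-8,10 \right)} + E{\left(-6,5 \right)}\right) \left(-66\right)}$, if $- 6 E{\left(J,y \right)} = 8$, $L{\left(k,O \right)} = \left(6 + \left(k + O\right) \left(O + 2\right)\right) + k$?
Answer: $i \sqrt{27749} \approx 166.58 i$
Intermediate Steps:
$L{\left(k,O \right)} = 6 + k + \left(2 + O\right) \left(O + k\right)$ ($L{\left(k,O \right)} = \left(6 + \left(O + k\right) \left(2 + O\right)\right) + k = \left(6 + \left(2 + O\right) \left(O + k\right)\right) + k = 6 + k + \left(2 + O\right) \left(O + k\right)$)
$E{\left(J,y \right)} = - \frac{4}{3}$ ($E{\left(J,y \right)} = \left(- \frac{1}{6}\right) 8 = - \frac{4}{3}$)
$\sqrt{-26385 + \left(L{\left(-8,10 \right)} + E{\left(-6,5 \right)}\right) \left(-66\right)} = \sqrt{-26385 + \left(\left(6 + 10^{2} + 2 \cdot 10 + 3 \left(-8\right) + 10 \left(-8\right)\right) - \frac{4}{3}\right) \left(-66\right)} = \sqrt{-26385 + \left(\left(6 + 100 + 20 - 24 - 80\right) - \frac{4}{3}\right) \left(-66\right)} = \sqrt{-26385 + \left(22 - \frac{4}{3}\right) \left(-66\right)} = \sqrt{-26385 + \frac{62}{3} \left(-66\right)} = \sqrt{-26385 - 1364} = \sqrt{-27749} = i \sqrt{27749}$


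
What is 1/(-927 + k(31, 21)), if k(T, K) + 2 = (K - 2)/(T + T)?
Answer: -62/57579 ≈ -0.0010768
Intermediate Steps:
k(T, K) = -2 + (-2 + K)/(2*T) (k(T, K) = -2 + (K - 2)/(T + T) = -2 + (-2 + K)/((2*T)) = -2 + (-2 + K)*(1/(2*T)) = -2 + (-2 + K)/(2*T))
1/(-927 + k(31, 21)) = 1/(-927 + (½)*(-2 + 21 - 4*31)/31) = 1/(-927 + (½)*(1/31)*(-2 + 21 - 124)) = 1/(-927 + (½)*(1/31)*(-105)) = 1/(-927 - 105/62) = 1/(-57579/62) = -62/57579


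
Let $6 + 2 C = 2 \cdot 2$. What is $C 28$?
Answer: $-28$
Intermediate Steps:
$C = -1$ ($C = -3 + \frac{2 \cdot 2}{2} = -3 + \frac{1}{2} \cdot 4 = -3 + 2 = -1$)
$C 28 = \left(-1\right) 28 = -28$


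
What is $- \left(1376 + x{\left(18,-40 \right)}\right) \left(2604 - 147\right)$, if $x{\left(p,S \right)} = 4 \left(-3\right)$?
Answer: $-3351348$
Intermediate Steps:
$x{\left(p,S \right)} = -12$
$- \left(1376 + x{\left(18,-40 \right)}\right) \left(2604 - 147\right) = - \left(1376 - 12\right) \left(2604 - 147\right) = - 1364 \cdot 2457 = \left(-1\right) 3351348 = -3351348$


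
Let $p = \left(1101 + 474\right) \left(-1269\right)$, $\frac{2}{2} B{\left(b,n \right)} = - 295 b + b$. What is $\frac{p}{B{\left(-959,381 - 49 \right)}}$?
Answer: $- \frac{95175}{13426} \approx -7.0889$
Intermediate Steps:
$B{\left(b,n \right)} = - 294 b$ ($B{\left(b,n \right)} = - 295 b + b = - 294 b$)
$p = -1998675$ ($p = 1575 \left(-1269\right) = -1998675$)
$\frac{p}{B{\left(-959,381 - 49 \right)}} = - \frac{1998675}{\left(-294\right) \left(-959\right)} = - \frac{1998675}{281946} = \left(-1998675\right) \frac{1}{281946} = - \frac{95175}{13426}$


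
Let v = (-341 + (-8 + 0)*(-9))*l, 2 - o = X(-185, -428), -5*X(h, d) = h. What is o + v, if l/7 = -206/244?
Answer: 189679/122 ≈ 1554.7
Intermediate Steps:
X(h, d) = -h/5
l = -721/122 (l = 7*(-206/244) = 7*(-206*1/244) = 7*(-103/122) = -721/122 ≈ -5.9098)
o = -35 (o = 2 - (-1)*(-185)/5 = 2 - 1*37 = 2 - 37 = -35)
v = 193949/122 (v = (-341 + (-8 + 0)*(-9))*(-721/122) = (-341 - 8*(-9))*(-721/122) = (-341 + 72)*(-721/122) = -269*(-721/122) = 193949/122 ≈ 1589.7)
o + v = -35 + 193949/122 = 189679/122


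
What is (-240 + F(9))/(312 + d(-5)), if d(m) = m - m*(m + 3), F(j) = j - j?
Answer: -80/99 ≈ -0.80808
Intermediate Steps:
F(j) = 0
d(m) = m - m*(3 + m)
(-240 + F(9))/(312 + d(-5)) = (-240 + 0)/(312 - 1*(-5)*(2 - 5)) = -240/(312 - 1*(-5)*(-3)) = -240/(312 - 15) = -240/297 = -240*1/297 = -80/99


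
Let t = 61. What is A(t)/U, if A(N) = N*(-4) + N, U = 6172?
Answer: -183/6172 ≈ -0.029650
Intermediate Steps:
A(N) = -3*N (A(N) = -4*N + N = -3*N)
A(t)/U = -3*61/6172 = -183*1/6172 = -183/6172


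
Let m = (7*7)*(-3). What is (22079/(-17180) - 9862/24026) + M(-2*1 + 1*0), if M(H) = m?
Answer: -30688300587/206383340 ≈ -148.70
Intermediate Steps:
m = -147 (m = 49*(-3) = -147)
M(H) = -147
(22079/(-17180) - 9862/24026) + M(-2*1 + 1*0) = (22079/(-17180) - 9862/24026) - 147 = (22079*(-1/17180) - 9862*1/24026) - 147 = (-22079/17180 - 4931/12013) - 147 = -349949607/206383340 - 147 = -30688300587/206383340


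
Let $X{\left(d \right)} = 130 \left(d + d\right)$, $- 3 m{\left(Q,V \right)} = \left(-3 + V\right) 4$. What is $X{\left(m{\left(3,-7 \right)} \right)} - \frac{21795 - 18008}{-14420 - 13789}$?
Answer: $\frac{32598329}{9403} \approx 3466.8$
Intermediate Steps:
$m{\left(Q,V \right)} = 4 - \frac{4 V}{3}$ ($m{\left(Q,V \right)} = - \frac{\left(-3 + V\right) 4}{3} = - \frac{-12 + 4 V}{3} = 4 - \frac{4 V}{3}$)
$X{\left(d \right)} = 260 d$ ($X{\left(d \right)} = 130 \cdot 2 d = 260 d$)
$X{\left(m{\left(3,-7 \right)} \right)} - \frac{21795 - 18008}{-14420 - 13789} = 260 \left(4 - - \frac{28}{3}\right) - \frac{21795 - 18008}{-14420 - 13789} = 260 \left(4 + \frac{28}{3}\right) - \frac{3787}{-28209} = 260 \cdot \frac{40}{3} - 3787 \left(- \frac{1}{28209}\right) = \frac{10400}{3} - - \frac{3787}{28209} = \frac{10400}{3} + \frac{3787}{28209} = \frac{32598329}{9403}$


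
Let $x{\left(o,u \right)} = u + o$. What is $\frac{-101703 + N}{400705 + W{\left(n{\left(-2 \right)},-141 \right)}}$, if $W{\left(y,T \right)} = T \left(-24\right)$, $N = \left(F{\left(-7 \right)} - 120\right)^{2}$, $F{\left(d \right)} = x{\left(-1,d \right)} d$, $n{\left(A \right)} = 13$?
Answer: $- \frac{97607}{404089} \approx -0.24155$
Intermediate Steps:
$x{\left(o,u \right)} = o + u$
$F{\left(d \right)} = d \left(-1 + d\right)$ ($F{\left(d \right)} = \left(-1 + d\right) d = d \left(-1 + d\right)$)
$N = 4096$ ($N = \left(- 7 \left(-1 - 7\right) - 120\right)^{2} = \left(\left(-7\right) \left(-8\right) - 120\right)^{2} = \left(56 - 120\right)^{2} = \left(-64\right)^{2} = 4096$)
$W{\left(y,T \right)} = - 24 T$
$\frac{-101703 + N}{400705 + W{\left(n{\left(-2 \right)},-141 \right)}} = \frac{-101703 + 4096}{400705 - -3384} = - \frac{97607}{400705 + 3384} = - \frac{97607}{404089}$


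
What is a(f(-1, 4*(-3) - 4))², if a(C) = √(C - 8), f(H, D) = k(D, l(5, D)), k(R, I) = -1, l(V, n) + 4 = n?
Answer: -9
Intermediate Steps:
l(V, n) = -4 + n
f(H, D) = -1
a(C) = √(-8 + C)
a(f(-1, 4*(-3) - 4))² = (√(-8 - 1))² = (√(-9))² = (3*I)² = -9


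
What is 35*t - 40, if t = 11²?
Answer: 4195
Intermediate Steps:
t = 121
35*t - 40 = 35*121 - 40 = 4235 - 40 = 4195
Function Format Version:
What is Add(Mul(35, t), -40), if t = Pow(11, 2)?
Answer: 4195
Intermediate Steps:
t = 121
Add(Mul(35, t), -40) = Add(Mul(35, 121), -40) = Add(4235, -40) = 4195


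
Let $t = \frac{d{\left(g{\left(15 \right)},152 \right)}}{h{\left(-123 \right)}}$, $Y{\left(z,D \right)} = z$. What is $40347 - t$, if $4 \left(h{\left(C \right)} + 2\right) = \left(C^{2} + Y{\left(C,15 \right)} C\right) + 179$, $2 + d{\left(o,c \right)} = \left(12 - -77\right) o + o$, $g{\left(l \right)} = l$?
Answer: $\frac{1227713471}{30429} \approx 40347.0$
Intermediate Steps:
$d{\left(o,c \right)} = -2 + 90 o$ ($d{\left(o,c \right)} = -2 + \left(\left(12 - -77\right) o + o\right) = -2 + \left(\left(12 + 77\right) o + o\right) = -2 + \left(89 o + o\right) = -2 + 90 o$)
$h{\left(C \right)} = \frac{171}{4} + \frac{C^{2}}{2}$ ($h{\left(C \right)} = -2 + \frac{\left(C^{2} + C C\right) + 179}{4} = -2 + \frac{\left(C^{2} + C^{2}\right) + 179}{4} = -2 + \frac{2 C^{2} + 179}{4} = -2 + \frac{179 + 2 C^{2}}{4} = -2 + \left(\frac{179}{4} + \frac{C^{2}}{2}\right) = \frac{171}{4} + \frac{C^{2}}{2}$)
$t = \frac{5392}{30429}$ ($t = \frac{-2 + 90 \cdot 15}{\frac{171}{4} + \frac{\left(-123\right)^{2}}{2}} = \frac{-2 + 1350}{\frac{171}{4} + \frac{1}{2} \cdot 15129} = \frac{1348}{\frac{171}{4} + \frac{15129}{2}} = \frac{1348}{\frac{30429}{4}} = 1348 \cdot \frac{4}{30429} = \frac{5392}{30429} \approx 0.1772$)
$40347 - t = 40347 - \frac{5392}{30429} = \frac{1227713471}{30429}$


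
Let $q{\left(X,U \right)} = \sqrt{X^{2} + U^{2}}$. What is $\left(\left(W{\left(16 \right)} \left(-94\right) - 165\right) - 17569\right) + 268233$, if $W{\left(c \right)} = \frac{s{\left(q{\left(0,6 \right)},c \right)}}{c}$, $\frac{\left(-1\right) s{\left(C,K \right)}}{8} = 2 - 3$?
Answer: $250452$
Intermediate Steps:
$q{\left(X,U \right)} = \sqrt{U^{2} + X^{2}}$
$s{\left(C,K \right)} = 8$ ($s{\left(C,K \right)} = - 8 \left(2 - 3\right) = \left(-8\right) \left(-1\right) = 8$)
$W{\left(c \right)} = \frac{8}{c}$
$\left(\left(W{\left(16 \right)} \left(-94\right) - 165\right) - 17569\right) + 268233 = \left(\left(\frac{8}{16} \left(-94\right) - 165\right) - 17569\right) + 268233 = \left(\left(8 \cdot \frac{1}{16} \left(-94\right) - 165\right) - 17569\right) + 268233 = \left(\left(\frac{1}{2} \left(-94\right) - 165\right) - 17569\right) + 268233 = \left(\left(-47 - 165\right) - 17569\right) + 268233 = \left(-212 - 17569\right) + 268233 = -17781 + 268233 = 250452$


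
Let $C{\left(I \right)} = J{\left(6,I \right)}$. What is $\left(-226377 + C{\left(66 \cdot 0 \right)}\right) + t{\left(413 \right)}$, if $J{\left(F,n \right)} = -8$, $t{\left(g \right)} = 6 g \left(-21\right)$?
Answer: $-278423$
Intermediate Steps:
$t{\left(g \right)} = - 126 g$
$C{\left(I \right)} = -8$
$\left(-226377 + C{\left(66 \cdot 0 \right)}\right) + t{\left(413 \right)} = \left(-226377 - 8\right) - 52038 = -226385 - 52038 = -278423$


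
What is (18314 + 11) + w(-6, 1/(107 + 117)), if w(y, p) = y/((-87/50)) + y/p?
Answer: 492549/29 ≈ 16984.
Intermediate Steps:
w(y, p) = -50*y/87 + y/p (w(y, p) = y/((-87*1/50)) + y/p = y/(-87/50) + y/p = y*(-50/87) + y/p = -50*y/87 + y/p)
(18314 + 11) + w(-6, 1/(107 + 117)) = (18314 + 11) + (-50/87*(-6) - 6/(1/(107 + 117))) = 18325 + (100/29 - 6/(1/224)) = 18325 + (100/29 - 6/1/224) = 18325 + (100/29 - 6*224) = 18325 + (100/29 - 1344) = 18325 - 38876/29 = 492549/29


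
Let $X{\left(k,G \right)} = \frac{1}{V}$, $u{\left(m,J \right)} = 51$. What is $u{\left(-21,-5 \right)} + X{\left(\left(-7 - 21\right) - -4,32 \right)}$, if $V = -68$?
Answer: $\frac{3467}{68} \approx 50.985$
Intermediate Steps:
$X{\left(k,G \right)} = - \frac{1}{68}$ ($X{\left(k,G \right)} = \frac{1}{-68} = - \frac{1}{68}$)
$u{\left(-21,-5 \right)} + X{\left(\left(-7 - 21\right) - -4,32 \right)} = 51 - \frac{1}{68} = \frac{3467}{68}$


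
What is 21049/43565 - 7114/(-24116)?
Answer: 408769547/525306770 ≈ 0.77815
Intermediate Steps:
21049/43565 - 7114/(-24116) = 21049*(1/43565) - 7114*(-1/24116) = 21049/43565 + 3557/12058 = 408769547/525306770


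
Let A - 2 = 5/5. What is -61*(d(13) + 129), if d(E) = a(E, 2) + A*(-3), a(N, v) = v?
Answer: -7442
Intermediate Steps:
A = 3 (A = 2 + 5/5 = 2 + 5*(⅕) = 2 + 1 = 3)
d(E) = -7 (d(E) = 2 + 3*(-3) = 2 - 9 = -7)
-61*(d(13) + 129) = -61*(-7 + 129) = -61*122 = -7442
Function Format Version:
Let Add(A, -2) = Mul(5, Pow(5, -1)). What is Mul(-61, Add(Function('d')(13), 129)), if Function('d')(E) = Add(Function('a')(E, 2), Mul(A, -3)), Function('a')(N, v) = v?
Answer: -7442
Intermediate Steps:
A = 3 (A = Add(2, Mul(5, Pow(5, -1))) = Add(2, Mul(5, Rational(1, 5))) = Add(2, 1) = 3)
Function('d')(E) = -7 (Function('d')(E) = Add(2, Mul(3, -3)) = Add(2, -9) = -7)
Mul(-61, Add(Function('d')(13), 129)) = Mul(-61, Add(-7, 129)) = Mul(-61, 122) = -7442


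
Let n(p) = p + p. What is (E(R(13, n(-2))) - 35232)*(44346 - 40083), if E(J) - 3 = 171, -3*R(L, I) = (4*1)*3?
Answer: -149452254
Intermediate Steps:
n(p) = 2*p
R(L, I) = -4 (R(L, I) = -4*1*3/3 = -4*3/3 = -⅓*12 = -4)
E(J) = 174 (E(J) = 3 + 171 = 174)
(E(R(13, n(-2))) - 35232)*(44346 - 40083) = (174 - 35232)*(44346 - 40083) = -35058*4263 = -149452254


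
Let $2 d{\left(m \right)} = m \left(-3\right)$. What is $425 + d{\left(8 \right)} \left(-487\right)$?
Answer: $6269$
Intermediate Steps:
$d{\left(m \right)} = - \frac{3 m}{2}$ ($d{\left(m \right)} = \frac{m \left(-3\right)}{2} = \frac{\left(-3\right) m}{2} = - \frac{3 m}{2}$)
$425 + d{\left(8 \right)} \left(-487\right) = 425 + \left(- \frac{3}{2}\right) 8 \left(-487\right) = 425 - -5844 = 425 + 5844 = 6269$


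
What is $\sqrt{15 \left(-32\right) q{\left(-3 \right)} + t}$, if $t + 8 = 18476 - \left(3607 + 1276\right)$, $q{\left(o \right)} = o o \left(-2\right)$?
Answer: $5 \sqrt{889} \approx 149.08$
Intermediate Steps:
$q{\left(o \right)} = - 2 o^{2}$ ($q{\left(o \right)} = o^{2} \left(-2\right) = - 2 o^{2}$)
$t = 13585$ ($t = -8 + \left(18476 - \left(3607 + 1276\right)\right) = -8 + \left(18476 - 4883\right) = -8 + 13593 = 13585$)
$\sqrt{15 \left(-32\right) q{\left(-3 \right)} + t} = \sqrt{15 \left(-32\right) \left(- 2 \left(-3\right)^{2}\right) + 13585} = \sqrt{- 480 \left(\left(-2\right) 9\right) + 13585} = \sqrt{\left(-480\right) \left(-18\right) + 13585} = \sqrt{8640 + 13585} = \sqrt{22225} = 5 \sqrt{889}$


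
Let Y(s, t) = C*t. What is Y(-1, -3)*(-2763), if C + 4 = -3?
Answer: -58023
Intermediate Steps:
C = -7 (C = -4 - 3 = -7)
Y(s, t) = -7*t
Y(-1, -3)*(-2763) = -7*(-3)*(-2763) = 21*(-2763) = -58023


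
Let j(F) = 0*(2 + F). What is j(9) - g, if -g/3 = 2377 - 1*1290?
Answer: 3261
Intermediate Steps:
j(F) = 0
g = -3261 (g = -3*(2377 - 1*1290) = -3*(2377 - 1290) = -3*1087 = -3261)
j(9) - g = 0 - 1*(-3261) = 0 + 3261 = 3261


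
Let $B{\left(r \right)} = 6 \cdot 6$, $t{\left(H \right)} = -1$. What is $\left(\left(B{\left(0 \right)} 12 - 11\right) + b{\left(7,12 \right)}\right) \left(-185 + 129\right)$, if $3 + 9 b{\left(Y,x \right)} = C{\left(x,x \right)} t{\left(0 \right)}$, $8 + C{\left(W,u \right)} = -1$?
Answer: $- \frac{70840}{3} \approx -23613.0$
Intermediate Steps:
$C{\left(W,u \right)} = -9$ ($C{\left(W,u \right)} = -8 - 1 = -9$)
$B{\left(r \right)} = 36$
$b{\left(Y,x \right)} = \frac{2}{3}$ ($b{\left(Y,x \right)} = - \frac{1}{3} + \frac{\left(-9\right) \left(-1\right)}{9} = - \frac{1}{3} + \frac{1}{9} \cdot 9 = - \frac{1}{3} + 1 = \frac{2}{3}$)
$\left(\left(B{\left(0 \right)} 12 - 11\right) + b{\left(7,12 \right)}\right) \left(-185 + 129\right) = \left(\left(36 \cdot 12 - 11\right) + \frac{2}{3}\right) \left(-185 + 129\right) = \left(\left(432 - 11\right) + \frac{2}{3}\right) \left(-56\right) = \left(421 + \frac{2}{3}\right) \left(-56\right) = \frac{1265}{3} \left(-56\right) = - \frac{70840}{3}$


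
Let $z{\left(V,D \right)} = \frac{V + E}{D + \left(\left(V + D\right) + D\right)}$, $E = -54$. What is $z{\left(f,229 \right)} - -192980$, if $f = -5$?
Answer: $\frac{131612301}{682} \approx 1.9298 \cdot 10^{5}$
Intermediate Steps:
$z{\left(V,D \right)} = \frac{-54 + V}{V + 3 D}$ ($z{\left(V,D \right)} = \frac{V - 54}{D + \left(\left(V + D\right) + D\right)} = \frac{-54 + V}{D + \left(\left(D + V\right) + D\right)} = \frac{-54 + V}{D + \left(V + 2 D\right)} = \frac{-54 + V}{V + 3 D}$)
$z{\left(f,229 \right)} - -192980 = \frac{-54 - 5}{-5 + 3 \cdot 229} - -192980 = \frac{1}{-5 + 687} \left(-59\right) + 192980 = \frac{1}{682} \left(-59\right) + 192980 = - \frac{59}{682} + 192980 = \frac{131612301}{682}$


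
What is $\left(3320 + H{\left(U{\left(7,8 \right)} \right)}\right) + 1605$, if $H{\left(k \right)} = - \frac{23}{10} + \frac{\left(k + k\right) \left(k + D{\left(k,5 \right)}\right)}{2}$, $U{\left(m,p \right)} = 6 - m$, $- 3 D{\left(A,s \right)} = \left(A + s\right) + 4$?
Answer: $\frac{147791}{30} \approx 4926.4$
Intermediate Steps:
$D{\left(A,s \right)} = - \frac{4}{3} - \frac{A}{3} - \frac{s}{3}$ ($D{\left(A,s \right)} = - \frac{\left(A + s\right) + 4}{3} = - \frac{4 + A + s}{3} = - \frac{4}{3} - \frac{A}{3} - \frac{s}{3}$)
$H{\left(k \right)} = - \frac{23}{10} + k \left(-3 + \frac{2 k}{3}\right)$ ($H{\left(k \right)} = - \frac{23}{10} + \frac{\left(k + k\right) \left(k - \left(3 + \frac{k}{3}\right)\right)}{2} = \left(-23\right) \frac{1}{10} + 2 k \left(k - \left(3 + \frac{k}{3}\right)\right) \frac{1}{2} = - \frac{23}{10} + 2 k \left(k - \left(3 + \frac{k}{3}\right)\right) \frac{1}{2} = - \frac{23}{10} + 2 k \left(-3 + \frac{2 k}{3}\right) \frac{1}{2} = - \frac{23}{10} + k \left(-3 + \frac{2 k}{3}\right)$)
$\left(3320 + H{\left(U{\left(7,8 \right)} \right)}\right) + 1605 = \left(3320 - \left(\frac{23}{10} + 3 \left(6 - 7\right) - \frac{2 \left(6 - 7\right)^{2}}{3}\right)\right) + 1605 = \left(3320 - \left(- \frac{7}{10} - \frac{2}{3}\right)\right) + 1605 = \left(3320 + \left(- \frac{23}{10} + 3 + \frac{2}{3} \cdot 1\right)\right) + 1605 = \left(3320 + \left(- \frac{23}{10} + 3 + \frac{2}{3}\right)\right) + 1605 = \left(3320 + \frac{41}{30}\right) + 1605 = \frac{99641}{30} + 1605 = \frac{147791}{30}$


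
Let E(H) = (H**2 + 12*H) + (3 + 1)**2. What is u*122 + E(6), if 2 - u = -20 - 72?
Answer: 11592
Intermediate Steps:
u = 94 (u = 2 - (-20 - 72) = 2 - 1*(-92) = 2 + 92 = 94)
E(H) = 16 + H**2 + 12*H (E(H) = (H**2 + 12*H) + 4**2 = (H**2 + 12*H) + 16 = 16 + H**2 + 12*H)
u*122 + E(6) = 94*122 + (16 + 6**2 + 12*6) = 11468 + (16 + 36 + 72) = 11468 + 124 = 11592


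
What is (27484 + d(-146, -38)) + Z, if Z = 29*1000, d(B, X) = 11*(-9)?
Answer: 56385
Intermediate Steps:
d(B, X) = -99
Z = 29000
(27484 + d(-146, -38)) + Z = (27484 - 99) + 29000 = 27385 + 29000 = 56385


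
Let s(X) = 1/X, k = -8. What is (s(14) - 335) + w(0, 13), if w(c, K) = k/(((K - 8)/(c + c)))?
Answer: -4689/14 ≈ -334.93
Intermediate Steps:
w(c, K) = -16*c/(-8 + K) (w(c, K) = -8*(c + c)/(K - 8) = -8*2*c/(-8 + K) = -16*c/(-8 + K))
(s(14) - 335) + w(0, 13) = (1/14 - 335) - 16*0/(-8 + 13) = (1/14 - 335) - 16*0/5 = -4689/14 - 16*0*⅕ = -4689/14 + 0 = -4689/14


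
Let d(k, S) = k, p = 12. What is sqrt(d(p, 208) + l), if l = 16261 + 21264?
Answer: sqrt(37537) ≈ 193.74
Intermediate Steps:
l = 37525
sqrt(d(p, 208) + l) = sqrt(12 + 37525) = sqrt(37537)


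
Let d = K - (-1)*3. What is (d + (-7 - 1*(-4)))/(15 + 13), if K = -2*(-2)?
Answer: ⅐ ≈ 0.14286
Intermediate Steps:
K = 4
d = 7 (d = 4 - (-1)*3 = 4 - 1*(-3) = 4 + 3 = 7)
(d + (-7 - 1*(-4)))/(15 + 13) = (7 + (-7 - 1*(-4)))/(15 + 13) = (7 + (-7 + 4))/28 = (7 - 3)/28 = (1/28)*4 = ⅐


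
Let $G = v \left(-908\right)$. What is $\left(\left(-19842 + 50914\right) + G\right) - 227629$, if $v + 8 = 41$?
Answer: $-226521$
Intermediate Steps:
$v = 33$ ($v = -8 + 41 = 33$)
$G = -29964$ ($G = 33 \left(-908\right) = -29964$)
$\left(\left(-19842 + 50914\right) + G\right) - 227629 = \left(\left(-19842 + 50914\right) - 29964\right) - 227629 = \left(31072 - 29964\right) - 227629 = 1108 - 227629 = -226521$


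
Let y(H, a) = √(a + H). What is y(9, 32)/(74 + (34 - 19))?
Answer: √41/89 ≈ 0.071945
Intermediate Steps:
y(H, a) = √(H + a)
y(9, 32)/(74 + (34 - 19)) = √(9 + 32)/(74 + (34 - 19)) = √41/(74 + 15) = √41/89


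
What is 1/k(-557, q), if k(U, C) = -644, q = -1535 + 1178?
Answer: -1/644 ≈ -0.0015528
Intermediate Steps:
q = -357
1/k(-557, q) = 1/(-644) = -1/644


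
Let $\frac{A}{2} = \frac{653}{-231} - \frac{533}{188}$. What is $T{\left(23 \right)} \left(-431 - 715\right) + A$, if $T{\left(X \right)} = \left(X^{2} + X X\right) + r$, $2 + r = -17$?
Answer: $- \frac{25854975403}{21714} \approx -1.1907 \cdot 10^{6}$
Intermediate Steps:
$r = -19$ ($r = -2 - 17 = -19$)
$T{\left(X \right)} = -19 + 2 X^{2}$ ($T{\left(X \right)} = \left(X^{2} + X X\right) - 19 = \left(X^{2} + X^{2}\right) - 19 = 2 X^{2} - 19 = -19 + 2 X^{2}$)
$A = - \frac{245887}{21714}$ ($A = 2 \left(\frac{653}{-231} - \frac{533}{188}\right) = 2 \left(653 \left(- \frac{1}{231}\right) - \frac{533}{188}\right) = 2 \left(- \frac{653}{231} - \frac{533}{188}\right) = 2 \left(- \frac{245887}{43428}\right) = - \frac{245887}{21714} \approx -11.324$)
$T{\left(23 \right)} \left(-431 - 715\right) + A = \left(-19 + 2 \cdot 23^{2}\right) \left(-431 - 715\right) - \frac{245887}{21714} = \left(-19 + 2 \cdot 529\right) \left(-1146\right) - \frac{245887}{21714} = \left(-19 + 1058\right) \left(-1146\right) - \frac{245887}{21714} = 1039 \left(-1146\right) - \frac{245887}{21714} = -1190694 - \frac{245887}{21714} = - \frac{25854975403}{21714}$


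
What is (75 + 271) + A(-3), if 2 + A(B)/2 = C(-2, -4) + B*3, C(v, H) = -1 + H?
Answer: 314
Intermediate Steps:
A(B) = -14 + 6*B (A(B) = -4 + 2*((-1 - 4) + B*3) = -4 + 2*(-5 + 3*B) = -4 + (-10 + 6*B) = -14 + 6*B)
(75 + 271) + A(-3) = (75 + 271) + (-14 + 6*(-3)) = 346 + (-14 - 18) = 346 - 32 = 314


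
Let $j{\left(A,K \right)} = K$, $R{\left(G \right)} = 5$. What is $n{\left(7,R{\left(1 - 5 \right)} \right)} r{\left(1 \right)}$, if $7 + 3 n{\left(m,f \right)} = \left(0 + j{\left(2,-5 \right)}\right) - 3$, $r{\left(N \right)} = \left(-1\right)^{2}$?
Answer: $-5$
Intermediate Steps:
$r{\left(N \right)} = 1$
$n{\left(m,f \right)} = -5$ ($n{\left(m,f \right)} = - \frac{7}{3} + \frac{\left(0 - 5\right) - 3}{3} = - \frac{7}{3} + \frac{-5 - 3}{3} = - \frac{7}{3} + \frac{1}{3} \left(-8\right) = - \frac{7}{3} - \frac{8}{3} = -5$)
$n{\left(7,R{\left(1 - 5 \right)} \right)} r{\left(1 \right)} = \left(-5\right) 1 = -5$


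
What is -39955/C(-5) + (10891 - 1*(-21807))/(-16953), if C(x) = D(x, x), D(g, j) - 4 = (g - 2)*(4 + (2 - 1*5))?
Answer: 225753007/16953 ≈ 13316.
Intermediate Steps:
D(g, j) = 2 + g (D(g, j) = 4 + (g - 2)*(4 + (2 - 1*5)) = 4 + (-2 + g)*(4 + (2 - 5)) = 4 + (-2 + g)*(4 - 3) = 4 + (-2 + g)*1 = 4 + (-2 + g) = 2 + g)
C(x) = 2 + x
-39955/C(-5) + (10891 - 1*(-21807))/(-16953) = -39955/(2 - 5) + (10891 - 1*(-21807))/(-16953) = -39955/(-3) + (10891 + 21807)*(-1/16953) = -39955*(-1/3) + 32698*(-1/16953) = 39955/3 - 32698/16953 = 225753007/16953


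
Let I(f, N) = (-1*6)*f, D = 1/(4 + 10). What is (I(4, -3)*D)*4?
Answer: -48/7 ≈ -6.8571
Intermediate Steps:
D = 1/14 ≈ 0.071429
I(f, N) = -6*f
(I(4, -3)*D)*4 = (-6*4*(1/14))*4 = -24*1/14*4 = -12/7*4 = -48/7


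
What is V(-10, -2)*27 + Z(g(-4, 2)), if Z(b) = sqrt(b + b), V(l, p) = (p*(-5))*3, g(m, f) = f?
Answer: 812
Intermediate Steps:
V(l, p) = -15*p (V(l, p) = -5*p*3 = -15*p)
Z(b) = sqrt(2)*sqrt(b) (Z(b) = sqrt(2*b) = sqrt(2)*sqrt(b))
V(-10, -2)*27 + Z(g(-4, 2)) = -15*(-2)*27 + sqrt(2)*sqrt(2) = 30*27 + 2 = 810 + 2 = 812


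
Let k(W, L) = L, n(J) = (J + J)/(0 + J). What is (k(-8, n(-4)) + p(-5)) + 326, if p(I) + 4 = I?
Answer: 319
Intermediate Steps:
n(J) = 2 (n(J) = (2*J)/J = 2)
p(I) = -4 + I
(k(-8, n(-4)) + p(-5)) + 326 = (2 + (-4 - 5)) + 326 = (2 - 9) + 326 = -7 + 326 = 319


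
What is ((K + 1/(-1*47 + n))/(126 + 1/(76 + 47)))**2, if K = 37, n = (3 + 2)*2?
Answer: 28312773696/328859812369 ≈ 0.086094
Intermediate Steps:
n = 10 (n = 5*2 = 10)
((K + 1/(-1*47 + n))/(126 + 1/(76 + 47)))**2 = ((37 + 1/(-1*47 + 10))/(126 + 1/(76 + 47)))**2 = ((37 + 1/(-47 + 10))/(126 + 1/123))**2 = ((37 + 1/(-37))/(126 + 1/123))**2 = ((37 - 1/37)/(15499/123))**2 = ((1368/37)*(123/15499))**2 = (168264/573463)**2 = 28312773696/328859812369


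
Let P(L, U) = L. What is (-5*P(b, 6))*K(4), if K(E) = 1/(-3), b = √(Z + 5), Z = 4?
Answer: 5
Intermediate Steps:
b = 3 (b = √(4 + 5) = √9 = 3)
K(E) = -⅓
(-5*P(b, 6))*K(4) = -5*3*(-⅓) = -15*(-⅓) = 5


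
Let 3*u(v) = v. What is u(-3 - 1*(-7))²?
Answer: 16/9 ≈ 1.7778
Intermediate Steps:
u(v) = v/3
u(-3 - 1*(-7))² = ((-3 - 1*(-7))/3)² = ((-3 + 7)/3)² = ((⅓)*4)² = (4/3)² = 16/9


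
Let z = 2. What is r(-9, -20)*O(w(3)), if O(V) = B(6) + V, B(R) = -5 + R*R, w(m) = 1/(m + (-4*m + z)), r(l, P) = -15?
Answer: -3240/7 ≈ -462.86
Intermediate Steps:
w(m) = 1/(2 - 3*m) (w(m) = 1/(m + (-4*m + 2)) = 1/(m + (2 - 4*m)) = 1/(2 - 3*m))
B(R) = -5 + R²
O(V) = 31 + V (O(V) = (-5 + 6²) + V = (-5 + 36) + V = 31 + V)
r(-9, -20)*O(w(3)) = -15*(31 - 1/(-2 + 3*3)) = -15*(31 - 1/(-2 + 9)) = -15*(31 - 1/7) = -15*(31 - 1*⅐) = -15*(31 - ⅐) = -15*216/7 = -3240/7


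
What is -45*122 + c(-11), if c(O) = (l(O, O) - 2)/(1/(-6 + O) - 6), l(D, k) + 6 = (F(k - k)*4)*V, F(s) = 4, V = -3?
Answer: -564518/103 ≈ -5480.8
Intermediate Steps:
l(D, k) = -54 (l(D, k) = -6 + (4*4)*(-3) = -6 + 16*(-3) = -6 - 48 = -54)
c(O) = -56/(-6 + 1/(-6 + O)) (c(O) = (-54 - 2)/(1/(-6 + O) - 6) = -56/(-6 + 1/(-6 + O)))
-45*122 + c(-11) = -45*122 + 56*(-6 - 11)/(-37 + 6*(-11)) = -5490 + 56*(-17)/(-37 - 66) = -5490 + 56*(-17)/(-103) = -5490 + 56*(-1/103)*(-17) = -5490 + 952/103 = -564518/103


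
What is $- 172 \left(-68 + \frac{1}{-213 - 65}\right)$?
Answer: $\frac{1625830}{139} \approx 11697.0$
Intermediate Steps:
$- 172 \left(-68 + \frac{1}{-213 - 65}\right) = - 172 \left(-68 + \frac{1}{-278}\right) = - 172 \left(-68 - \frac{1}{278}\right) = \left(-172\right) \left(- \frac{18905}{278}\right) = \frac{1625830}{139}$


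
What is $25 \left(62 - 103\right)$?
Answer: $-1025$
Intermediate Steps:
$25 \left(62 - 103\right) = 25 \left(-41\right) = -1025$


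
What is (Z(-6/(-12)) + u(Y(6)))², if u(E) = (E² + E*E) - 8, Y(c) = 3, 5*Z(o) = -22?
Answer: 784/25 ≈ 31.360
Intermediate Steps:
Z(o) = -22/5 (Z(o) = (⅕)*(-22) = -22/5)
u(E) = -8 + 2*E² (u(E) = (E² + E²) - 8 = 2*E² - 8 = -8 + 2*E²)
(Z(-6/(-12)) + u(Y(6)))² = (-22/5 + (-8 + 2*3²))² = (-22/5 + (-8 + 2*9))² = (-22/5 + (-8 + 18))² = (-22/5 + 10)² = (28/5)² = 784/25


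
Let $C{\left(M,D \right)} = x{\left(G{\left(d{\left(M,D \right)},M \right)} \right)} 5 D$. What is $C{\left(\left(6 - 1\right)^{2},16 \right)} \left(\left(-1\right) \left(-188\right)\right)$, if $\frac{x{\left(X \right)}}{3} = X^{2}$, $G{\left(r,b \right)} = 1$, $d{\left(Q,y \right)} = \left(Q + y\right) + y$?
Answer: $45120$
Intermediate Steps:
$d{\left(Q,y \right)} = Q + 2 y$
$x{\left(X \right)} = 3 X^{2}$
$C{\left(M,D \right)} = 15 D$ ($C{\left(M,D \right)} = 3 \cdot 1^{2} \cdot 5 D = 3 \cdot 1 \cdot 5 D = 3 \cdot 5 D = 15 D$)
$C{\left(\left(6 - 1\right)^{2},16 \right)} \left(\left(-1\right) \left(-188\right)\right) = 15 \cdot 16 \left(\left(-1\right) \left(-188\right)\right) = 240 \cdot 188 = 45120$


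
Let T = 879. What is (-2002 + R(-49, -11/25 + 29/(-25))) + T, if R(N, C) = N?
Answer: -1172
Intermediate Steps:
(-2002 + R(-49, -11/25 + 29/(-25))) + T = (-2002 - 49) + 879 = -2051 + 879 = -1172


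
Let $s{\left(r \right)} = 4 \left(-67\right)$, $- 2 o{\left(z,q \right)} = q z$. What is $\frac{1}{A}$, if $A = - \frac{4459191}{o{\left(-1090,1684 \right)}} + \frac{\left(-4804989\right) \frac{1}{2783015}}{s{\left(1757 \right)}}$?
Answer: $- \frac{3422621978978}{16607344276737} \approx -0.20609$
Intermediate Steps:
$o{\left(z,q \right)} = - \frac{q z}{2}$
$s{\left(r \right)} = -268$
$A = - \frac{16607344276737}{3422621978978}$ ($A = - \frac{4459191}{\left(- \frac{1}{2}\right) 1684 \left(-1090\right)} + \frac{\left(-4804989\right) \frac{1}{2783015}}{-268} = - \frac{4459191}{917780} + \left(-4804989\right) \frac{1}{2783015} \left(- \frac{1}{268}\right) = \left(-4459191\right) \frac{1}{917780} - - \frac{4804989}{745848020} = - \frac{4459191}{917780} + \frac{4804989}{745848020} = - \frac{16607344276737}{3422621978978} \approx -4.8522$)
$\frac{1}{A} = \frac{1}{- \frac{16607344276737}{3422621978978}} = - \frac{3422621978978}{16607344276737}$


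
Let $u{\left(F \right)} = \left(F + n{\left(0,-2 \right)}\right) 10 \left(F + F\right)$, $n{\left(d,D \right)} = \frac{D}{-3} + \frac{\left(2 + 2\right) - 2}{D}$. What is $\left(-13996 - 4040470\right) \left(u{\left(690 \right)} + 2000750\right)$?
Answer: $-46699947557900$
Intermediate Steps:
$n{\left(d,D \right)} = \frac{2}{D} - \frac{D}{3}$ ($n{\left(d,D \right)} = D \left(- \frac{1}{3}\right) + \frac{4 - 2}{D} = - \frac{D}{3} + \frac{2}{D} = \frac{2}{D} - \frac{D}{3}$)
$u{\left(F \right)} = 20 F \left(- \frac{1}{3} + F\right)$ ($u{\left(F \right)} = \left(F + \left(\frac{2}{-2} - - \frac{2}{3}\right)\right) 10 \left(F + F\right) = \left(F + \left(2 \left(- \frac{1}{2}\right) + \frac{2}{3}\right)\right) 10 \cdot 2 F = \left(F + \left(-1 + \frac{2}{3}\right)\right) 20 F = \left(F - \frac{1}{3}\right) 20 F = \left(- \frac{1}{3} + F\right) 20 F = 20 F \left(- \frac{1}{3} + F\right)$)
$\left(-13996 - 4040470\right) \left(u{\left(690 \right)} + 2000750\right) = \left(-13996 - 4040470\right) \left(\frac{20}{3} \cdot 690 \left(-1 + 3 \cdot 690\right) + 2000750\right) = - 4054466 \left(\frac{20}{3} \cdot 690 \left(-1 + 2070\right) + 2000750\right) = - 4054466 \left(\frac{20}{3} \cdot 690 \cdot 2069 + 2000750\right) = - 4054466 \left(9517400 + 2000750\right) = \left(-4054466\right) 11518150 = -46699947557900$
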